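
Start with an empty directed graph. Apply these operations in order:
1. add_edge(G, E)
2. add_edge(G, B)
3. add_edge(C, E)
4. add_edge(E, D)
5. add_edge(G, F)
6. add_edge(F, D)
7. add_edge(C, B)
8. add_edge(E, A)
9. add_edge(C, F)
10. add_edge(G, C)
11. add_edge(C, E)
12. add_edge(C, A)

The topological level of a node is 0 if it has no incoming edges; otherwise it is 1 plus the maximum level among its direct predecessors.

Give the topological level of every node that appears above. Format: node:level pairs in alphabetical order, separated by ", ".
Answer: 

Answer: A:3, B:2, C:1, D:3, E:2, F:2, G:0

Derivation:
Op 1: add_edge(G, E). Edges now: 1
Op 2: add_edge(G, B). Edges now: 2
Op 3: add_edge(C, E). Edges now: 3
Op 4: add_edge(E, D). Edges now: 4
Op 5: add_edge(G, F). Edges now: 5
Op 6: add_edge(F, D). Edges now: 6
Op 7: add_edge(C, B). Edges now: 7
Op 8: add_edge(E, A). Edges now: 8
Op 9: add_edge(C, F). Edges now: 9
Op 10: add_edge(G, C). Edges now: 10
Op 11: add_edge(C, E) (duplicate, no change). Edges now: 10
Op 12: add_edge(C, A). Edges now: 11
Compute levels (Kahn BFS):
  sources (in-degree 0): G
  process G: level=0
    G->B: in-degree(B)=1, level(B)>=1
    G->C: in-degree(C)=0, level(C)=1, enqueue
    G->E: in-degree(E)=1, level(E)>=1
    G->F: in-degree(F)=1, level(F)>=1
  process C: level=1
    C->A: in-degree(A)=1, level(A)>=2
    C->B: in-degree(B)=0, level(B)=2, enqueue
    C->E: in-degree(E)=0, level(E)=2, enqueue
    C->F: in-degree(F)=0, level(F)=2, enqueue
  process B: level=2
  process E: level=2
    E->A: in-degree(A)=0, level(A)=3, enqueue
    E->D: in-degree(D)=1, level(D)>=3
  process F: level=2
    F->D: in-degree(D)=0, level(D)=3, enqueue
  process A: level=3
  process D: level=3
All levels: A:3, B:2, C:1, D:3, E:2, F:2, G:0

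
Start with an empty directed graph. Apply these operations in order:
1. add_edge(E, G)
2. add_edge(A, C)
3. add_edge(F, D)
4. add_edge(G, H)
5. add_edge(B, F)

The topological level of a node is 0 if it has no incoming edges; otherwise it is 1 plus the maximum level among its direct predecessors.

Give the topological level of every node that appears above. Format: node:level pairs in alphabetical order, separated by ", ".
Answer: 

Answer: A:0, B:0, C:1, D:2, E:0, F:1, G:1, H:2

Derivation:
Op 1: add_edge(E, G). Edges now: 1
Op 2: add_edge(A, C). Edges now: 2
Op 3: add_edge(F, D). Edges now: 3
Op 4: add_edge(G, H). Edges now: 4
Op 5: add_edge(B, F). Edges now: 5
Compute levels (Kahn BFS):
  sources (in-degree 0): A, B, E
  process A: level=0
    A->C: in-degree(C)=0, level(C)=1, enqueue
  process B: level=0
    B->F: in-degree(F)=0, level(F)=1, enqueue
  process E: level=0
    E->G: in-degree(G)=0, level(G)=1, enqueue
  process C: level=1
  process F: level=1
    F->D: in-degree(D)=0, level(D)=2, enqueue
  process G: level=1
    G->H: in-degree(H)=0, level(H)=2, enqueue
  process D: level=2
  process H: level=2
All levels: A:0, B:0, C:1, D:2, E:0, F:1, G:1, H:2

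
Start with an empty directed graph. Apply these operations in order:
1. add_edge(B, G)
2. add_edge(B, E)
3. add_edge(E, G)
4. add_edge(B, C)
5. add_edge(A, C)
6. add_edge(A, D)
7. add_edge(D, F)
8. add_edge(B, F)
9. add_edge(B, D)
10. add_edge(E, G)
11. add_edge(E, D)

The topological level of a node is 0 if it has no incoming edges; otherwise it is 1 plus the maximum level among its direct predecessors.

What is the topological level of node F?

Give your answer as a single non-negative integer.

Answer: 3

Derivation:
Op 1: add_edge(B, G). Edges now: 1
Op 2: add_edge(B, E). Edges now: 2
Op 3: add_edge(E, G). Edges now: 3
Op 4: add_edge(B, C). Edges now: 4
Op 5: add_edge(A, C). Edges now: 5
Op 6: add_edge(A, D). Edges now: 6
Op 7: add_edge(D, F). Edges now: 7
Op 8: add_edge(B, F). Edges now: 8
Op 9: add_edge(B, D). Edges now: 9
Op 10: add_edge(E, G) (duplicate, no change). Edges now: 9
Op 11: add_edge(E, D). Edges now: 10
Compute levels (Kahn BFS):
  sources (in-degree 0): A, B
  process A: level=0
    A->C: in-degree(C)=1, level(C)>=1
    A->D: in-degree(D)=2, level(D)>=1
  process B: level=0
    B->C: in-degree(C)=0, level(C)=1, enqueue
    B->D: in-degree(D)=1, level(D)>=1
    B->E: in-degree(E)=0, level(E)=1, enqueue
    B->F: in-degree(F)=1, level(F)>=1
    B->G: in-degree(G)=1, level(G)>=1
  process C: level=1
  process E: level=1
    E->D: in-degree(D)=0, level(D)=2, enqueue
    E->G: in-degree(G)=0, level(G)=2, enqueue
  process D: level=2
    D->F: in-degree(F)=0, level(F)=3, enqueue
  process G: level=2
  process F: level=3
All levels: A:0, B:0, C:1, D:2, E:1, F:3, G:2
level(F) = 3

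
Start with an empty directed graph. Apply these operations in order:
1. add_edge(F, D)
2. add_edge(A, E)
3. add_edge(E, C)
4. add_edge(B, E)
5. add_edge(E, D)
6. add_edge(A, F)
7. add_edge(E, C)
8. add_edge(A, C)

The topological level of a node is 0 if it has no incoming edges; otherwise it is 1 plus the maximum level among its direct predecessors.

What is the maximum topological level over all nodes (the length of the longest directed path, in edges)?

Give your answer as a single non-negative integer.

Answer: 2

Derivation:
Op 1: add_edge(F, D). Edges now: 1
Op 2: add_edge(A, E). Edges now: 2
Op 3: add_edge(E, C). Edges now: 3
Op 4: add_edge(B, E). Edges now: 4
Op 5: add_edge(E, D). Edges now: 5
Op 6: add_edge(A, F). Edges now: 6
Op 7: add_edge(E, C) (duplicate, no change). Edges now: 6
Op 8: add_edge(A, C). Edges now: 7
Compute levels (Kahn BFS):
  sources (in-degree 0): A, B
  process A: level=0
    A->C: in-degree(C)=1, level(C)>=1
    A->E: in-degree(E)=1, level(E)>=1
    A->F: in-degree(F)=0, level(F)=1, enqueue
  process B: level=0
    B->E: in-degree(E)=0, level(E)=1, enqueue
  process F: level=1
    F->D: in-degree(D)=1, level(D)>=2
  process E: level=1
    E->C: in-degree(C)=0, level(C)=2, enqueue
    E->D: in-degree(D)=0, level(D)=2, enqueue
  process C: level=2
  process D: level=2
All levels: A:0, B:0, C:2, D:2, E:1, F:1
max level = 2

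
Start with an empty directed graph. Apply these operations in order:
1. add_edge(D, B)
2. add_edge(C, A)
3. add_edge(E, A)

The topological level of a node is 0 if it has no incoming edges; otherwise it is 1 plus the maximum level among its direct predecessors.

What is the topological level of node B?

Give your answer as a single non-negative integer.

Answer: 1

Derivation:
Op 1: add_edge(D, B). Edges now: 1
Op 2: add_edge(C, A). Edges now: 2
Op 3: add_edge(E, A). Edges now: 3
Compute levels (Kahn BFS):
  sources (in-degree 0): C, D, E
  process C: level=0
    C->A: in-degree(A)=1, level(A)>=1
  process D: level=0
    D->B: in-degree(B)=0, level(B)=1, enqueue
  process E: level=0
    E->A: in-degree(A)=0, level(A)=1, enqueue
  process B: level=1
  process A: level=1
All levels: A:1, B:1, C:0, D:0, E:0
level(B) = 1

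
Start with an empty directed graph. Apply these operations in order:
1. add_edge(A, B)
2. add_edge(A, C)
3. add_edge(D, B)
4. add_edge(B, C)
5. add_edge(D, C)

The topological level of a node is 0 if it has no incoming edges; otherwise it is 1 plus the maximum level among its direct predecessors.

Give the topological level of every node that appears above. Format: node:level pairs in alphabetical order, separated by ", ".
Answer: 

Answer: A:0, B:1, C:2, D:0

Derivation:
Op 1: add_edge(A, B). Edges now: 1
Op 2: add_edge(A, C). Edges now: 2
Op 3: add_edge(D, B). Edges now: 3
Op 4: add_edge(B, C). Edges now: 4
Op 5: add_edge(D, C). Edges now: 5
Compute levels (Kahn BFS):
  sources (in-degree 0): A, D
  process A: level=0
    A->B: in-degree(B)=1, level(B)>=1
    A->C: in-degree(C)=2, level(C)>=1
  process D: level=0
    D->B: in-degree(B)=0, level(B)=1, enqueue
    D->C: in-degree(C)=1, level(C)>=1
  process B: level=1
    B->C: in-degree(C)=0, level(C)=2, enqueue
  process C: level=2
All levels: A:0, B:1, C:2, D:0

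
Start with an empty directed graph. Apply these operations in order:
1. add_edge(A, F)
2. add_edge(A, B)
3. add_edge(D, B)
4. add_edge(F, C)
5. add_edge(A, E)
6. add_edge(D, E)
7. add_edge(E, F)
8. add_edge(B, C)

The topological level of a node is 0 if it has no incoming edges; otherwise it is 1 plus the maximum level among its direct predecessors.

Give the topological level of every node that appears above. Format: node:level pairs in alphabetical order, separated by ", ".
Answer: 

Op 1: add_edge(A, F). Edges now: 1
Op 2: add_edge(A, B). Edges now: 2
Op 3: add_edge(D, B). Edges now: 3
Op 4: add_edge(F, C). Edges now: 4
Op 5: add_edge(A, E). Edges now: 5
Op 6: add_edge(D, E). Edges now: 6
Op 7: add_edge(E, F). Edges now: 7
Op 8: add_edge(B, C). Edges now: 8
Compute levels (Kahn BFS):
  sources (in-degree 0): A, D
  process A: level=0
    A->B: in-degree(B)=1, level(B)>=1
    A->E: in-degree(E)=1, level(E)>=1
    A->F: in-degree(F)=1, level(F)>=1
  process D: level=0
    D->B: in-degree(B)=0, level(B)=1, enqueue
    D->E: in-degree(E)=0, level(E)=1, enqueue
  process B: level=1
    B->C: in-degree(C)=1, level(C)>=2
  process E: level=1
    E->F: in-degree(F)=0, level(F)=2, enqueue
  process F: level=2
    F->C: in-degree(C)=0, level(C)=3, enqueue
  process C: level=3
All levels: A:0, B:1, C:3, D:0, E:1, F:2

Answer: A:0, B:1, C:3, D:0, E:1, F:2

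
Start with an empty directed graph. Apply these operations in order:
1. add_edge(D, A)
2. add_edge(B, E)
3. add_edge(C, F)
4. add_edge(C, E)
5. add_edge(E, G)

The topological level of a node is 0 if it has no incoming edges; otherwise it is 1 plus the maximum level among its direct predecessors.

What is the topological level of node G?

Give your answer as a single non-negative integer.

Answer: 2

Derivation:
Op 1: add_edge(D, A). Edges now: 1
Op 2: add_edge(B, E). Edges now: 2
Op 3: add_edge(C, F). Edges now: 3
Op 4: add_edge(C, E). Edges now: 4
Op 5: add_edge(E, G). Edges now: 5
Compute levels (Kahn BFS):
  sources (in-degree 0): B, C, D
  process B: level=0
    B->E: in-degree(E)=1, level(E)>=1
  process C: level=0
    C->E: in-degree(E)=0, level(E)=1, enqueue
    C->F: in-degree(F)=0, level(F)=1, enqueue
  process D: level=0
    D->A: in-degree(A)=0, level(A)=1, enqueue
  process E: level=1
    E->G: in-degree(G)=0, level(G)=2, enqueue
  process F: level=1
  process A: level=1
  process G: level=2
All levels: A:1, B:0, C:0, D:0, E:1, F:1, G:2
level(G) = 2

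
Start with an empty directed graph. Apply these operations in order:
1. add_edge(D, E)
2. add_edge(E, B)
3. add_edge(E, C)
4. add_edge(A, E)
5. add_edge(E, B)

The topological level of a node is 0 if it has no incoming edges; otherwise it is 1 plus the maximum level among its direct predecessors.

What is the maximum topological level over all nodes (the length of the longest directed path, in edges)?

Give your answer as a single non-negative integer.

Answer: 2

Derivation:
Op 1: add_edge(D, E). Edges now: 1
Op 2: add_edge(E, B). Edges now: 2
Op 3: add_edge(E, C). Edges now: 3
Op 4: add_edge(A, E). Edges now: 4
Op 5: add_edge(E, B) (duplicate, no change). Edges now: 4
Compute levels (Kahn BFS):
  sources (in-degree 0): A, D
  process A: level=0
    A->E: in-degree(E)=1, level(E)>=1
  process D: level=0
    D->E: in-degree(E)=0, level(E)=1, enqueue
  process E: level=1
    E->B: in-degree(B)=0, level(B)=2, enqueue
    E->C: in-degree(C)=0, level(C)=2, enqueue
  process B: level=2
  process C: level=2
All levels: A:0, B:2, C:2, D:0, E:1
max level = 2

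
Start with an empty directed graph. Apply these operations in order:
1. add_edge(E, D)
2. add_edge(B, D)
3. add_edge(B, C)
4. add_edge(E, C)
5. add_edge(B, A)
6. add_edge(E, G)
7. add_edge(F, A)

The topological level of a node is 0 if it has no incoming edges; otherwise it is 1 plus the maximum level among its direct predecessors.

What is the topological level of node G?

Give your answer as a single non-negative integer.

Op 1: add_edge(E, D). Edges now: 1
Op 2: add_edge(B, D). Edges now: 2
Op 3: add_edge(B, C). Edges now: 3
Op 4: add_edge(E, C). Edges now: 4
Op 5: add_edge(B, A). Edges now: 5
Op 6: add_edge(E, G). Edges now: 6
Op 7: add_edge(F, A). Edges now: 7
Compute levels (Kahn BFS):
  sources (in-degree 0): B, E, F
  process B: level=0
    B->A: in-degree(A)=1, level(A)>=1
    B->C: in-degree(C)=1, level(C)>=1
    B->D: in-degree(D)=1, level(D)>=1
  process E: level=0
    E->C: in-degree(C)=0, level(C)=1, enqueue
    E->D: in-degree(D)=0, level(D)=1, enqueue
    E->G: in-degree(G)=0, level(G)=1, enqueue
  process F: level=0
    F->A: in-degree(A)=0, level(A)=1, enqueue
  process C: level=1
  process D: level=1
  process G: level=1
  process A: level=1
All levels: A:1, B:0, C:1, D:1, E:0, F:0, G:1
level(G) = 1

Answer: 1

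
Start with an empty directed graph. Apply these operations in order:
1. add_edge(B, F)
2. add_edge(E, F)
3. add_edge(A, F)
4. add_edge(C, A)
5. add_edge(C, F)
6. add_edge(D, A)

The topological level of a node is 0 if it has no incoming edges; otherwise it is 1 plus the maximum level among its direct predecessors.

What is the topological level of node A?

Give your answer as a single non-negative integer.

Answer: 1

Derivation:
Op 1: add_edge(B, F). Edges now: 1
Op 2: add_edge(E, F). Edges now: 2
Op 3: add_edge(A, F). Edges now: 3
Op 4: add_edge(C, A). Edges now: 4
Op 5: add_edge(C, F). Edges now: 5
Op 6: add_edge(D, A). Edges now: 6
Compute levels (Kahn BFS):
  sources (in-degree 0): B, C, D, E
  process B: level=0
    B->F: in-degree(F)=3, level(F)>=1
  process C: level=0
    C->A: in-degree(A)=1, level(A)>=1
    C->F: in-degree(F)=2, level(F)>=1
  process D: level=0
    D->A: in-degree(A)=0, level(A)=1, enqueue
  process E: level=0
    E->F: in-degree(F)=1, level(F)>=1
  process A: level=1
    A->F: in-degree(F)=0, level(F)=2, enqueue
  process F: level=2
All levels: A:1, B:0, C:0, D:0, E:0, F:2
level(A) = 1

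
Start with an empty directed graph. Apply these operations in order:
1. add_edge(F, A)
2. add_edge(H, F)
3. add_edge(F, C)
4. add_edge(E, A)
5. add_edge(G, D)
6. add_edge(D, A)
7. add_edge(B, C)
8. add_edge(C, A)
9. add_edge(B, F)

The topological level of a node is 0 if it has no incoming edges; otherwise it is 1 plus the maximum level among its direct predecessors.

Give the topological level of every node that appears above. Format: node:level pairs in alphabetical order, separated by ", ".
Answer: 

Op 1: add_edge(F, A). Edges now: 1
Op 2: add_edge(H, F). Edges now: 2
Op 3: add_edge(F, C). Edges now: 3
Op 4: add_edge(E, A). Edges now: 4
Op 5: add_edge(G, D). Edges now: 5
Op 6: add_edge(D, A). Edges now: 6
Op 7: add_edge(B, C). Edges now: 7
Op 8: add_edge(C, A). Edges now: 8
Op 9: add_edge(B, F). Edges now: 9
Compute levels (Kahn BFS):
  sources (in-degree 0): B, E, G, H
  process B: level=0
    B->C: in-degree(C)=1, level(C)>=1
    B->F: in-degree(F)=1, level(F)>=1
  process E: level=0
    E->A: in-degree(A)=3, level(A)>=1
  process G: level=0
    G->D: in-degree(D)=0, level(D)=1, enqueue
  process H: level=0
    H->F: in-degree(F)=0, level(F)=1, enqueue
  process D: level=1
    D->A: in-degree(A)=2, level(A)>=2
  process F: level=1
    F->A: in-degree(A)=1, level(A)>=2
    F->C: in-degree(C)=0, level(C)=2, enqueue
  process C: level=2
    C->A: in-degree(A)=0, level(A)=3, enqueue
  process A: level=3
All levels: A:3, B:0, C:2, D:1, E:0, F:1, G:0, H:0

Answer: A:3, B:0, C:2, D:1, E:0, F:1, G:0, H:0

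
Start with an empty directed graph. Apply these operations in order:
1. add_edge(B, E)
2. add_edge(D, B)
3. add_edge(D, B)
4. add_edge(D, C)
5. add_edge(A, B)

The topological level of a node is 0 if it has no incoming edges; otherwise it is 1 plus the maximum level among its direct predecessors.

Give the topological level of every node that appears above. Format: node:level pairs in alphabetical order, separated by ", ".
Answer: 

Op 1: add_edge(B, E). Edges now: 1
Op 2: add_edge(D, B). Edges now: 2
Op 3: add_edge(D, B) (duplicate, no change). Edges now: 2
Op 4: add_edge(D, C). Edges now: 3
Op 5: add_edge(A, B). Edges now: 4
Compute levels (Kahn BFS):
  sources (in-degree 0): A, D
  process A: level=0
    A->B: in-degree(B)=1, level(B)>=1
  process D: level=0
    D->B: in-degree(B)=0, level(B)=1, enqueue
    D->C: in-degree(C)=0, level(C)=1, enqueue
  process B: level=1
    B->E: in-degree(E)=0, level(E)=2, enqueue
  process C: level=1
  process E: level=2
All levels: A:0, B:1, C:1, D:0, E:2

Answer: A:0, B:1, C:1, D:0, E:2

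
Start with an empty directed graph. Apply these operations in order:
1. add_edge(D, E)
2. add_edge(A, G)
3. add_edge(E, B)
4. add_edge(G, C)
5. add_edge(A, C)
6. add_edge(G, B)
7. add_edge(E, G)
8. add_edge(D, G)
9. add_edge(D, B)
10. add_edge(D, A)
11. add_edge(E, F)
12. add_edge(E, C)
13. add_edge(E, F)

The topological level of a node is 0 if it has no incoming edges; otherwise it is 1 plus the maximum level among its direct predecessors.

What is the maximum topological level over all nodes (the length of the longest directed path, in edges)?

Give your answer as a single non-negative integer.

Answer: 3

Derivation:
Op 1: add_edge(D, E). Edges now: 1
Op 2: add_edge(A, G). Edges now: 2
Op 3: add_edge(E, B). Edges now: 3
Op 4: add_edge(G, C). Edges now: 4
Op 5: add_edge(A, C). Edges now: 5
Op 6: add_edge(G, B). Edges now: 6
Op 7: add_edge(E, G). Edges now: 7
Op 8: add_edge(D, G). Edges now: 8
Op 9: add_edge(D, B). Edges now: 9
Op 10: add_edge(D, A). Edges now: 10
Op 11: add_edge(E, F). Edges now: 11
Op 12: add_edge(E, C). Edges now: 12
Op 13: add_edge(E, F) (duplicate, no change). Edges now: 12
Compute levels (Kahn BFS):
  sources (in-degree 0): D
  process D: level=0
    D->A: in-degree(A)=0, level(A)=1, enqueue
    D->B: in-degree(B)=2, level(B)>=1
    D->E: in-degree(E)=0, level(E)=1, enqueue
    D->G: in-degree(G)=2, level(G)>=1
  process A: level=1
    A->C: in-degree(C)=2, level(C)>=2
    A->G: in-degree(G)=1, level(G)>=2
  process E: level=1
    E->B: in-degree(B)=1, level(B)>=2
    E->C: in-degree(C)=1, level(C)>=2
    E->F: in-degree(F)=0, level(F)=2, enqueue
    E->G: in-degree(G)=0, level(G)=2, enqueue
  process F: level=2
  process G: level=2
    G->B: in-degree(B)=0, level(B)=3, enqueue
    G->C: in-degree(C)=0, level(C)=3, enqueue
  process B: level=3
  process C: level=3
All levels: A:1, B:3, C:3, D:0, E:1, F:2, G:2
max level = 3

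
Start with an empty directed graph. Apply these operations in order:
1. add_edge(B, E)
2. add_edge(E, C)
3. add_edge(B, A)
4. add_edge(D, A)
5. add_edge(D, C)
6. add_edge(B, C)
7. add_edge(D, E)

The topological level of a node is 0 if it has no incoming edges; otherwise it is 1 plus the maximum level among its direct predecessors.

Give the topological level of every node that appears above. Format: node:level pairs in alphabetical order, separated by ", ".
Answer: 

Op 1: add_edge(B, E). Edges now: 1
Op 2: add_edge(E, C). Edges now: 2
Op 3: add_edge(B, A). Edges now: 3
Op 4: add_edge(D, A). Edges now: 4
Op 5: add_edge(D, C). Edges now: 5
Op 6: add_edge(B, C). Edges now: 6
Op 7: add_edge(D, E). Edges now: 7
Compute levels (Kahn BFS):
  sources (in-degree 0): B, D
  process B: level=0
    B->A: in-degree(A)=1, level(A)>=1
    B->C: in-degree(C)=2, level(C)>=1
    B->E: in-degree(E)=1, level(E)>=1
  process D: level=0
    D->A: in-degree(A)=0, level(A)=1, enqueue
    D->C: in-degree(C)=1, level(C)>=1
    D->E: in-degree(E)=0, level(E)=1, enqueue
  process A: level=1
  process E: level=1
    E->C: in-degree(C)=0, level(C)=2, enqueue
  process C: level=2
All levels: A:1, B:0, C:2, D:0, E:1

Answer: A:1, B:0, C:2, D:0, E:1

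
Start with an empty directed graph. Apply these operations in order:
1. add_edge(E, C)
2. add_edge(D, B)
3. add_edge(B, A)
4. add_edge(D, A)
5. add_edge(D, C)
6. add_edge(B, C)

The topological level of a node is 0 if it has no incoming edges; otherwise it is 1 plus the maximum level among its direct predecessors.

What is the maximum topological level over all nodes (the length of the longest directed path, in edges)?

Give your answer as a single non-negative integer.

Op 1: add_edge(E, C). Edges now: 1
Op 2: add_edge(D, B). Edges now: 2
Op 3: add_edge(B, A). Edges now: 3
Op 4: add_edge(D, A). Edges now: 4
Op 5: add_edge(D, C). Edges now: 5
Op 6: add_edge(B, C). Edges now: 6
Compute levels (Kahn BFS):
  sources (in-degree 0): D, E
  process D: level=0
    D->A: in-degree(A)=1, level(A)>=1
    D->B: in-degree(B)=0, level(B)=1, enqueue
    D->C: in-degree(C)=2, level(C)>=1
  process E: level=0
    E->C: in-degree(C)=1, level(C)>=1
  process B: level=1
    B->A: in-degree(A)=0, level(A)=2, enqueue
    B->C: in-degree(C)=0, level(C)=2, enqueue
  process A: level=2
  process C: level=2
All levels: A:2, B:1, C:2, D:0, E:0
max level = 2

Answer: 2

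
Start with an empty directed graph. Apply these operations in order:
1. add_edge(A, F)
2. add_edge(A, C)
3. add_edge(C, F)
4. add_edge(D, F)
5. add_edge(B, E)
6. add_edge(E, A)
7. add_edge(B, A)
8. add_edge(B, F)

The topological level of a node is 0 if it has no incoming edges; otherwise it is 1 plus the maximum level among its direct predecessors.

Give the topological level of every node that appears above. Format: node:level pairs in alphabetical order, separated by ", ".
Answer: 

Op 1: add_edge(A, F). Edges now: 1
Op 2: add_edge(A, C). Edges now: 2
Op 3: add_edge(C, F). Edges now: 3
Op 4: add_edge(D, F). Edges now: 4
Op 5: add_edge(B, E). Edges now: 5
Op 6: add_edge(E, A). Edges now: 6
Op 7: add_edge(B, A). Edges now: 7
Op 8: add_edge(B, F). Edges now: 8
Compute levels (Kahn BFS):
  sources (in-degree 0): B, D
  process B: level=0
    B->A: in-degree(A)=1, level(A)>=1
    B->E: in-degree(E)=0, level(E)=1, enqueue
    B->F: in-degree(F)=3, level(F)>=1
  process D: level=0
    D->F: in-degree(F)=2, level(F)>=1
  process E: level=1
    E->A: in-degree(A)=0, level(A)=2, enqueue
  process A: level=2
    A->C: in-degree(C)=0, level(C)=3, enqueue
    A->F: in-degree(F)=1, level(F)>=3
  process C: level=3
    C->F: in-degree(F)=0, level(F)=4, enqueue
  process F: level=4
All levels: A:2, B:0, C:3, D:0, E:1, F:4

Answer: A:2, B:0, C:3, D:0, E:1, F:4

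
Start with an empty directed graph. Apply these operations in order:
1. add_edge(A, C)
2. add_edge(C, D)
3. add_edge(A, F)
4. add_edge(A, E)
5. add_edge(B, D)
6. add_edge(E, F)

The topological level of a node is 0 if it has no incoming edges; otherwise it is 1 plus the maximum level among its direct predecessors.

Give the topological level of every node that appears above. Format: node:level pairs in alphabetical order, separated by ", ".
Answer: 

Answer: A:0, B:0, C:1, D:2, E:1, F:2

Derivation:
Op 1: add_edge(A, C). Edges now: 1
Op 2: add_edge(C, D). Edges now: 2
Op 3: add_edge(A, F). Edges now: 3
Op 4: add_edge(A, E). Edges now: 4
Op 5: add_edge(B, D). Edges now: 5
Op 6: add_edge(E, F). Edges now: 6
Compute levels (Kahn BFS):
  sources (in-degree 0): A, B
  process A: level=0
    A->C: in-degree(C)=0, level(C)=1, enqueue
    A->E: in-degree(E)=0, level(E)=1, enqueue
    A->F: in-degree(F)=1, level(F)>=1
  process B: level=0
    B->D: in-degree(D)=1, level(D)>=1
  process C: level=1
    C->D: in-degree(D)=0, level(D)=2, enqueue
  process E: level=1
    E->F: in-degree(F)=0, level(F)=2, enqueue
  process D: level=2
  process F: level=2
All levels: A:0, B:0, C:1, D:2, E:1, F:2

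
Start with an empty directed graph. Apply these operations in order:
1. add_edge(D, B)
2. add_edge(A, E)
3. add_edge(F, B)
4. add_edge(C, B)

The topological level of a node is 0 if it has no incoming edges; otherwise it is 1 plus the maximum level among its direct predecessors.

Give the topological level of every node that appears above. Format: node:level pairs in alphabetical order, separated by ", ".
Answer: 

Op 1: add_edge(D, B). Edges now: 1
Op 2: add_edge(A, E). Edges now: 2
Op 3: add_edge(F, B). Edges now: 3
Op 4: add_edge(C, B). Edges now: 4
Compute levels (Kahn BFS):
  sources (in-degree 0): A, C, D, F
  process A: level=0
    A->E: in-degree(E)=0, level(E)=1, enqueue
  process C: level=0
    C->B: in-degree(B)=2, level(B)>=1
  process D: level=0
    D->B: in-degree(B)=1, level(B)>=1
  process F: level=0
    F->B: in-degree(B)=0, level(B)=1, enqueue
  process E: level=1
  process B: level=1
All levels: A:0, B:1, C:0, D:0, E:1, F:0

Answer: A:0, B:1, C:0, D:0, E:1, F:0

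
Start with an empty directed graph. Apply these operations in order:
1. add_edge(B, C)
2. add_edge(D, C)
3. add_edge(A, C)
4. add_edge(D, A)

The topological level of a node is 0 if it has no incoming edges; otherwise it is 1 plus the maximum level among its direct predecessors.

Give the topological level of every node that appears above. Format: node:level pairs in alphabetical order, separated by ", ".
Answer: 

Answer: A:1, B:0, C:2, D:0

Derivation:
Op 1: add_edge(B, C). Edges now: 1
Op 2: add_edge(D, C). Edges now: 2
Op 3: add_edge(A, C). Edges now: 3
Op 4: add_edge(D, A). Edges now: 4
Compute levels (Kahn BFS):
  sources (in-degree 0): B, D
  process B: level=0
    B->C: in-degree(C)=2, level(C)>=1
  process D: level=0
    D->A: in-degree(A)=0, level(A)=1, enqueue
    D->C: in-degree(C)=1, level(C)>=1
  process A: level=1
    A->C: in-degree(C)=0, level(C)=2, enqueue
  process C: level=2
All levels: A:1, B:0, C:2, D:0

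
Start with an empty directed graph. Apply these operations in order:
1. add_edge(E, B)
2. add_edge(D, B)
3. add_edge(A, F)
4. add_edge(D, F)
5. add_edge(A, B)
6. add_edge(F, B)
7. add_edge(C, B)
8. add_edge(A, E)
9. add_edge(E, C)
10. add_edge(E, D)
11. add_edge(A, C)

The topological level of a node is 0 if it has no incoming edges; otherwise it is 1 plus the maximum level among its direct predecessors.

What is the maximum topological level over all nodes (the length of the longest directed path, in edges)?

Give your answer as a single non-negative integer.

Answer: 4

Derivation:
Op 1: add_edge(E, B). Edges now: 1
Op 2: add_edge(D, B). Edges now: 2
Op 3: add_edge(A, F). Edges now: 3
Op 4: add_edge(D, F). Edges now: 4
Op 5: add_edge(A, B). Edges now: 5
Op 6: add_edge(F, B). Edges now: 6
Op 7: add_edge(C, B). Edges now: 7
Op 8: add_edge(A, E). Edges now: 8
Op 9: add_edge(E, C). Edges now: 9
Op 10: add_edge(E, D). Edges now: 10
Op 11: add_edge(A, C). Edges now: 11
Compute levels (Kahn BFS):
  sources (in-degree 0): A
  process A: level=0
    A->B: in-degree(B)=4, level(B)>=1
    A->C: in-degree(C)=1, level(C)>=1
    A->E: in-degree(E)=0, level(E)=1, enqueue
    A->F: in-degree(F)=1, level(F)>=1
  process E: level=1
    E->B: in-degree(B)=3, level(B)>=2
    E->C: in-degree(C)=0, level(C)=2, enqueue
    E->D: in-degree(D)=0, level(D)=2, enqueue
  process C: level=2
    C->B: in-degree(B)=2, level(B)>=3
  process D: level=2
    D->B: in-degree(B)=1, level(B)>=3
    D->F: in-degree(F)=0, level(F)=3, enqueue
  process F: level=3
    F->B: in-degree(B)=0, level(B)=4, enqueue
  process B: level=4
All levels: A:0, B:4, C:2, D:2, E:1, F:3
max level = 4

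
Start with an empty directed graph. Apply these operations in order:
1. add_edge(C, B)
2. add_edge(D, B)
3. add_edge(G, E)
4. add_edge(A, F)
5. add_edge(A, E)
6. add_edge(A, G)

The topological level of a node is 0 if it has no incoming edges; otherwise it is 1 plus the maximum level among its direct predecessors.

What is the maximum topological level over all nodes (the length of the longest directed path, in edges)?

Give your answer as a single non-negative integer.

Op 1: add_edge(C, B). Edges now: 1
Op 2: add_edge(D, B). Edges now: 2
Op 3: add_edge(G, E). Edges now: 3
Op 4: add_edge(A, F). Edges now: 4
Op 5: add_edge(A, E). Edges now: 5
Op 6: add_edge(A, G). Edges now: 6
Compute levels (Kahn BFS):
  sources (in-degree 0): A, C, D
  process A: level=0
    A->E: in-degree(E)=1, level(E)>=1
    A->F: in-degree(F)=0, level(F)=1, enqueue
    A->G: in-degree(G)=0, level(G)=1, enqueue
  process C: level=0
    C->B: in-degree(B)=1, level(B)>=1
  process D: level=0
    D->B: in-degree(B)=0, level(B)=1, enqueue
  process F: level=1
  process G: level=1
    G->E: in-degree(E)=0, level(E)=2, enqueue
  process B: level=1
  process E: level=2
All levels: A:0, B:1, C:0, D:0, E:2, F:1, G:1
max level = 2

Answer: 2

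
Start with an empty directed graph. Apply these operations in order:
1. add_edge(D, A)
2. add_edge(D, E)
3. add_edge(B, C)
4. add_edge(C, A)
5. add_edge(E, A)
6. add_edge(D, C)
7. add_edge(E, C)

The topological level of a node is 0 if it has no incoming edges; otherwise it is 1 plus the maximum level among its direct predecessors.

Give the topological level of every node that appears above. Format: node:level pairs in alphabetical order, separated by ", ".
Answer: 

Answer: A:3, B:0, C:2, D:0, E:1

Derivation:
Op 1: add_edge(D, A). Edges now: 1
Op 2: add_edge(D, E). Edges now: 2
Op 3: add_edge(B, C). Edges now: 3
Op 4: add_edge(C, A). Edges now: 4
Op 5: add_edge(E, A). Edges now: 5
Op 6: add_edge(D, C). Edges now: 6
Op 7: add_edge(E, C). Edges now: 7
Compute levels (Kahn BFS):
  sources (in-degree 0): B, D
  process B: level=0
    B->C: in-degree(C)=2, level(C)>=1
  process D: level=0
    D->A: in-degree(A)=2, level(A)>=1
    D->C: in-degree(C)=1, level(C)>=1
    D->E: in-degree(E)=0, level(E)=1, enqueue
  process E: level=1
    E->A: in-degree(A)=1, level(A)>=2
    E->C: in-degree(C)=0, level(C)=2, enqueue
  process C: level=2
    C->A: in-degree(A)=0, level(A)=3, enqueue
  process A: level=3
All levels: A:3, B:0, C:2, D:0, E:1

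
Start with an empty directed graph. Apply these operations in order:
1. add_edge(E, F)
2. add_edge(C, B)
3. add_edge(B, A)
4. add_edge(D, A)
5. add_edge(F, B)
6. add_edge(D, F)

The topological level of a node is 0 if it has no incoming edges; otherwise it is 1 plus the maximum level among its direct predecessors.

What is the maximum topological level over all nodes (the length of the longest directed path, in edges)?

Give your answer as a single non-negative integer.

Op 1: add_edge(E, F). Edges now: 1
Op 2: add_edge(C, B). Edges now: 2
Op 3: add_edge(B, A). Edges now: 3
Op 4: add_edge(D, A). Edges now: 4
Op 5: add_edge(F, B). Edges now: 5
Op 6: add_edge(D, F). Edges now: 6
Compute levels (Kahn BFS):
  sources (in-degree 0): C, D, E
  process C: level=0
    C->B: in-degree(B)=1, level(B)>=1
  process D: level=0
    D->A: in-degree(A)=1, level(A)>=1
    D->F: in-degree(F)=1, level(F)>=1
  process E: level=0
    E->F: in-degree(F)=0, level(F)=1, enqueue
  process F: level=1
    F->B: in-degree(B)=0, level(B)=2, enqueue
  process B: level=2
    B->A: in-degree(A)=0, level(A)=3, enqueue
  process A: level=3
All levels: A:3, B:2, C:0, D:0, E:0, F:1
max level = 3

Answer: 3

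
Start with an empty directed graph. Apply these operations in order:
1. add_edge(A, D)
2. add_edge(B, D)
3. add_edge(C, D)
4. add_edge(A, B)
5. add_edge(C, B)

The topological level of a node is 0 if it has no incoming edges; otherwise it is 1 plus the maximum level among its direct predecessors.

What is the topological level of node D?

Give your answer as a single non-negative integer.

Op 1: add_edge(A, D). Edges now: 1
Op 2: add_edge(B, D). Edges now: 2
Op 3: add_edge(C, D). Edges now: 3
Op 4: add_edge(A, B). Edges now: 4
Op 5: add_edge(C, B). Edges now: 5
Compute levels (Kahn BFS):
  sources (in-degree 0): A, C
  process A: level=0
    A->B: in-degree(B)=1, level(B)>=1
    A->D: in-degree(D)=2, level(D)>=1
  process C: level=0
    C->B: in-degree(B)=0, level(B)=1, enqueue
    C->D: in-degree(D)=1, level(D)>=1
  process B: level=1
    B->D: in-degree(D)=0, level(D)=2, enqueue
  process D: level=2
All levels: A:0, B:1, C:0, D:2
level(D) = 2

Answer: 2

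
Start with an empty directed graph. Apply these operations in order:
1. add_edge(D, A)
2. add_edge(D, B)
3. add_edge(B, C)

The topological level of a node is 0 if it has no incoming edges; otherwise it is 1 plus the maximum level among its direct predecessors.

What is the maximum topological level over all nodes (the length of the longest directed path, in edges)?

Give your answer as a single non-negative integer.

Op 1: add_edge(D, A). Edges now: 1
Op 2: add_edge(D, B). Edges now: 2
Op 3: add_edge(B, C). Edges now: 3
Compute levels (Kahn BFS):
  sources (in-degree 0): D
  process D: level=0
    D->A: in-degree(A)=0, level(A)=1, enqueue
    D->B: in-degree(B)=0, level(B)=1, enqueue
  process A: level=1
  process B: level=1
    B->C: in-degree(C)=0, level(C)=2, enqueue
  process C: level=2
All levels: A:1, B:1, C:2, D:0
max level = 2

Answer: 2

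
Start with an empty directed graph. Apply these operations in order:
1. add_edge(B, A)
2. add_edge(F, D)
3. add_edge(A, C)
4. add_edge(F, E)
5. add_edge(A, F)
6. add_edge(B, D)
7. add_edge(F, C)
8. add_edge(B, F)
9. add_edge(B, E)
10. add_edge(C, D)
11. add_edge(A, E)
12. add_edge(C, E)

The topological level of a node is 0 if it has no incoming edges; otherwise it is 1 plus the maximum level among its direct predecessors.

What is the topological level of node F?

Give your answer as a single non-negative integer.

Answer: 2

Derivation:
Op 1: add_edge(B, A). Edges now: 1
Op 2: add_edge(F, D). Edges now: 2
Op 3: add_edge(A, C). Edges now: 3
Op 4: add_edge(F, E). Edges now: 4
Op 5: add_edge(A, F). Edges now: 5
Op 6: add_edge(B, D). Edges now: 6
Op 7: add_edge(F, C). Edges now: 7
Op 8: add_edge(B, F). Edges now: 8
Op 9: add_edge(B, E). Edges now: 9
Op 10: add_edge(C, D). Edges now: 10
Op 11: add_edge(A, E). Edges now: 11
Op 12: add_edge(C, E). Edges now: 12
Compute levels (Kahn BFS):
  sources (in-degree 0): B
  process B: level=0
    B->A: in-degree(A)=0, level(A)=1, enqueue
    B->D: in-degree(D)=2, level(D)>=1
    B->E: in-degree(E)=3, level(E)>=1
    B->F: in-degree(F)=1, level(F)>=1
  process A: level=1
    A->C: in-degree(C)=1, level(C)>=2
    A->E: in-degree(E)=2, level(E)>=2
    A->F: in-degree(F)=0, level(F)=2, enqueue
  process F: level=2
    F->C: in-degree(C)=0, level(C)=3, enqueue
    F->D: in-degree(D)=1, level(D)>=3
    F->E: in-degree(E)=1, level(E)>=3
  process C: level=3
    C->D: in-degree(D)=0, level(D)=4, enqueue
    C->E: in-degree(E)=0, level(E)=4, enqueue
  process D: level=4
  process E: level=4
All levels: A:1, B:0, C:3, D:4, E:4, F:2
level(F) = 2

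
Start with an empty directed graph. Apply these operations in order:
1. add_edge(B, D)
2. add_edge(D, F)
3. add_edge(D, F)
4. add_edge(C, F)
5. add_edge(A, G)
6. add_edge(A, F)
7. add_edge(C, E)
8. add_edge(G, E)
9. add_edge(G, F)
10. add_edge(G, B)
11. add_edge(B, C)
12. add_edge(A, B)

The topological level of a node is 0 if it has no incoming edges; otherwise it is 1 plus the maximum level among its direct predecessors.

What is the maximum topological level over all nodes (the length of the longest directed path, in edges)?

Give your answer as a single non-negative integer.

Answer: 4

Derivation:
Op 1: add_edge(B, D). Edges now: 1
Op 2: add_edge(D, F). Edges now: 2
Op 3: add_edge(D, F) (duplicate, no change). Edges now: 2
Op 4: add_edge(C, F). Edges now: 3
Op 5: add_edge(A, G). Edges now: 4
Op 6: add_edge(A, F). Edges now: 5
Op 7: add_edge(C, E). Edges now: 6
Op 8: add_edge(G, E). Edges now: 7
Op 9: add_edge(G, F). Edges now: 8
Op 10: add_edge(G, B). Edges now: 9
Op 11: add_edge(B, C). Edges now: 10
Op 12: add_edge(A, B). Edges now: 11
Compute levels (Kahn BFS):
  sources (in-degree 0): A
  process A: level=0
    A->B: in-degree(B)=1, level(B)>=1
    A->F: in-degree(F)=3, level(F)>=1
    A->G: in-degree(G)=0, level(G)=1, enqueue
  process G: level=1
    G->B: in-degree(B)=0, level(B)=2, enqueue
    G->E: in-degree(E)=1, level(E)>=2
    G->F: in-degree(F)=2, level(F)>=2
  process B: level=2
    B->C: in-degree(C)=0, level(C)=3, enqueue
    B->D: in-degree(D)=0, level(D)=3, enqueue
  process C: level=3
    C->E: in-degree(E)=0, level(E)=4, enqueue
    C->F: in-degree(F)=1, level(F)>=4
  process D: level=3
    D->F: in-degree(F)=0, level(F)=4, enqueue
  process E: level=4
  process F: level=4
All levels: A:0, B:2, C:3, D:3, E:4, F:4, G:1
max level = 4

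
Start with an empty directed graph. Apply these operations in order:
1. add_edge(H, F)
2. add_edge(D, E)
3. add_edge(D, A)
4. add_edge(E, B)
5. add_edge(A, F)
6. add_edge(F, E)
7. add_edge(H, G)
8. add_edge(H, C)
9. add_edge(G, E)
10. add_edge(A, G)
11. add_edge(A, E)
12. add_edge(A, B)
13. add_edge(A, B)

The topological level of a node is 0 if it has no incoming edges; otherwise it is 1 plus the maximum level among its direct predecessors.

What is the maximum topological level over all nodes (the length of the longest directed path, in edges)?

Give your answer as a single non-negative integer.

Op 1: add_edge(H, F). Edges now: 1
Op 2: add_edge(D, E). Edges now: 2
Op 3: add_edge(D, A). Edges now: 3
Op 4: add_edge(E, B). Edges now: 4
Op 5: add_edge(A, F). Edges now: 5
Op 6: add_edge(F, E). Edges now: 6
Op 7: add_edge(H, G). Edges now: 7
Op 8: add_edge(H, C). Edges now: 8
Op 9: add_edge(G, E). Edges now: 9
Op 10: add_edge(A, G). Edges now: 10
Op 11: add_edge(A, E). Edges now: 11
Op 12: add_edge(A, B). Edges now: 12
Op 13: add_edge(A, B) (duplicate, no change). Edges now: 12
Compute levels (Kahn BFS):
  sources (in-degree 0): D, H
  process D: level=0
    D->A: in-degree(A)=0, level(A)=1, enqueue
    D->E: in-degree(E)=3, level(E)>=1
  process H: level=0
    H->C: in-degree(C)=0, level(C)=1, enqueue
    H->F: in-degree(F)=1, level(F)>=1
    H->G: in-degree(G)=1, level(G)>=1
  process A: level=1
    A->B: in-degree(B)=1, level(B)>=2
    A->E: in-degree(E)=2, level(E)>=2
    A->F: in-degree(F)=0, level(F)=2, enqueue
    A->G: in-degree(G)=0, level(G)=2, enqueue
  process C: level=1
  process F: level=2
    F->E: in-degree(E)=1, level(E)>=3
  process G: level=2
    G->E: in-degree(E)=0, level(E)=3, enqueue
  process E: level=3
    E->B: in-degree(B)=0, level(B)=4, enqueue
  process B: level=4
All levels: A:1, B:4, C:1, D:0, E:3, F:2, G:2, H:0
max level = 4

Answer: 4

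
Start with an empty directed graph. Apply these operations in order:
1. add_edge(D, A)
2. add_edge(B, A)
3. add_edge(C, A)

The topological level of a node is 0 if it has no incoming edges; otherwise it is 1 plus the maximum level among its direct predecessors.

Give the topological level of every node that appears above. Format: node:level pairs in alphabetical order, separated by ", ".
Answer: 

Answer: A:1, B:0, C:0, D:0

Derivation:
Op 1: add_edge(D, A). Edges now: 1
Op 2: add_edge(B, A). Edges now: 2
Op 3: add_edge(C, A). Edges now: 3
Compute levels (Kahn BFS):
  sources (in-degree 0): B, C, D
  process B: level=0
    B->A: in-degree(A)=2, level(A)>=1
  process C: level=0
    C->A: in-degree(A)=1, level(A)>=1
  process D: level=0
    D->A: in-degree(A)=0, level(A)=1, enqueue
  process A: level=1
All levels: A:1, B:0, C:0, D:0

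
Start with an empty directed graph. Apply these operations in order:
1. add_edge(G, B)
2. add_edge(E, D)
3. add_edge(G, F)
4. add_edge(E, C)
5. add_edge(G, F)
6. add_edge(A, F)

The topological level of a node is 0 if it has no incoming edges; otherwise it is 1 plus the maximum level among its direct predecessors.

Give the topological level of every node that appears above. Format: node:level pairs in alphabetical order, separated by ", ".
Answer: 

Answer: A:0, B:1, C:1, D:1, E:0, F:1, G:0

Derivation:
Op 1: add_edge(G, B). Edges now: 1
Op 2: add_edge(E, D). Edges now: 2
Op 3: add_edge(G, F). Edges now: 3
Op 4: add_edge(E, C). Edges now: 4
Op 5: add_edge(G, F) (duplicate, no change). Edges now: 4
Op 6: add_edge(A, F). Edges now: 5
Compute levels (Kahn BFS):
  sources (in-degree 0): A, E, G
  process A: level=0
    A->F: in-degree(F)=1, level(F)>=1
  process E: level=0
    E->C: in-degree(C)=0, level(C)=1, enqueue
    E->D: in-degree(D)=0, level(D)=1, enqueue
  process G: level=0
    G->B: in-degree(B)=0, level(B)=1, enqueue
    G->F: in-degree(F)=0, level(F)=1, enqueue
  process C: level=1
  process D: level=1
  process B: level=1
  process F: level=1
All levels: A:0, B:1, C:1, D:1, E:0, F:1, G:0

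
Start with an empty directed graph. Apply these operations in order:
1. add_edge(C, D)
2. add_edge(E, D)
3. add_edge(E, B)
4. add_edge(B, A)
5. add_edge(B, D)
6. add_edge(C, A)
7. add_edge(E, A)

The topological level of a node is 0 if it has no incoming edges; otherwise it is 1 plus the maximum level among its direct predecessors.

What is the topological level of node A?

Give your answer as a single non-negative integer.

Answer: 2

Derivation:
Op 1: add_edge(C, D). Edges now: 1
Op 2: add_edge(E, D). Edges now: 2
Op 3: add_edge(E, B). Edges now: 3
Op 4: add_edge(B, A). Edges now: 4
Op 5: add_edge(B, D). Edges now: 5
Op 6: add_edge(C, A). Edges now: 6
Op 7: add_edge(E, A). Edges now: 7
Compute levels (Kahn BFS):
  sources (in-degree 0): C, E
  process C: level=0
    C->A: in-degree(A)=2, level(A)>=1
    C->D: in-degree(D)=2, level(D)>=1
  process E: level=0
    E->A: in-degree(A)=1, level(A)>=1
    E->B: in-degree(B)=0, level(B)=1, enqueue
    E->D: in-degree(D)=1, level(D)>=1
  process B: level=1
    B->A: in-degree(A)=0, level(A)=2, enqueue
    B->D: in-degree(D)=0, level(D)=2, enqueue
  process A: level=2
  process D: level=2
All levels: A:2, B:1, C:0, D:2, E:0
level(A) = 2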